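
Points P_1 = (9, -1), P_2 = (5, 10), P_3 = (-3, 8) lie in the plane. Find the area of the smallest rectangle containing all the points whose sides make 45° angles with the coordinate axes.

105

In coordinates u = x + y, v = x − y the rectangle is axis-aligned; the map (x,y)→(u,v) scales areas by 2.
u-values: 8, 15, 5; range = 15 − 5 = 10.
v-values: 10, -5, -11; range = 10 − (-11) = 21.
Area = (10 × 21) / 2 = 105.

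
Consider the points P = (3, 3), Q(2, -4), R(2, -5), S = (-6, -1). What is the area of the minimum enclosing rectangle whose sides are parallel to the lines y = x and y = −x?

In coordinates u = x + y, v = x − y the rectangle is axis-aligned; the map (x,y)→(u,v) scales areas by 2.
u-values: 6, -2, -3, -7; range = 6 − (-7) = 13.
v-values: 0, 6, 7, -5; range = 7 − (-5) = 12.
Area = (13 × 12) / 2 = 78.

78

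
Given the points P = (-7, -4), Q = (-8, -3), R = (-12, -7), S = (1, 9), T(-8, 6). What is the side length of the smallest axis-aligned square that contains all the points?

16

The bounding box has width 13 and height 16.
An axis-aligned square enclosing the set must have side ≥ max(width, height).
So the minimum side is max(13, 16) = 16.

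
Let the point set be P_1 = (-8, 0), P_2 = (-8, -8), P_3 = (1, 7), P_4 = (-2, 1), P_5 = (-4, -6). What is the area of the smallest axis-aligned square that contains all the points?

225

The bounding box has width 9 and height 15.
An axis-aligned square enclosing the set must have side ≥ max(width, height).
So the minimum side is max(9, 15) = 15.
Area = 15² = 225.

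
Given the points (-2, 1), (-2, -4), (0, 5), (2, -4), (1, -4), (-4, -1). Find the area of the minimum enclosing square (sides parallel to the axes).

81

The bounding box has width 6 and height 9.
An axis-aligned square enclosing the set must have side ≥ max(width, height).
So the minimum side is max(6, 9) = 9.
Area = 9² = 81.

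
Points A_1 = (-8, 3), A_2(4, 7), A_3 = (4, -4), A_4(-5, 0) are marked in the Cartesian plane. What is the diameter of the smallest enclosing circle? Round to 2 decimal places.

14.64

By Welzl's lemma the MEC is supported by two points (diametrically opposite) or three points (on a circumcircle).
The minimum enclosing circle is determined by three boundary points: A_1, A_2, A_3.
Their circumcentre is (-5/6, 1.5) with r² = 965/18.
The farthest remaining point A_4 is at distance² 353/18 ≤ 965/18.
Diameter = 2r = 2√(965/18) ≈ 14.64.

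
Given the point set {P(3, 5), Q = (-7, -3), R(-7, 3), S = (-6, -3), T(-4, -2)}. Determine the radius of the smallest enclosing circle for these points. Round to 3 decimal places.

A smallest enclosing disk is always determined by at most three of the input points on its boundary.
The farthest pair is P–Q with squared distance 164. The circle on this segment as diameter has centre (-2, 1) and r² = 164/4 = 41.
Check R: distance² to centre = 29 ≤ 41, so it lies inside.
All remaining points lie in this disk, and no smaller disk contains both endpoints, so this is the minimum enclosing circle.
r = √41 ≈ 6.403.

6.403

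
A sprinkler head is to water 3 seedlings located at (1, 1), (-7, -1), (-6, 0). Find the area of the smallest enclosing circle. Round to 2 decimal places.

Call the three points A, B, C in the order given.
Side lengths²: AB² = 68, AC² = 50, BC² = 2.
Since AB² = 68 ≥ 50 + 2 = 52, the angle opposite AB is not acute, so the smallest enclosing circle has AB as diameter.
Centre = midpoint of AB = (-3, 0), r² = 68/4 = 17.
Area = π·r² = π·17 ≈ 53.41.

53.41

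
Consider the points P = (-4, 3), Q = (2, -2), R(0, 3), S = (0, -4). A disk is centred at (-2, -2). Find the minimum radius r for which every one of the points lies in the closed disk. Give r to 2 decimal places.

The required radius is the distance from (-2, -2) to the farthest point.
Squared distances: 29, 16, 29, 8.
Maximum is 29, attained at P.
r = √29 ≈ 5.39.

5.39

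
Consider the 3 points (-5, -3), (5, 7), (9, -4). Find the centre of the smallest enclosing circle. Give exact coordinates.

Call the three points A, B, C in the order given.
Side lengths²: AB² = 200, AC² = 197, BC² = 137.
Since AB² = 200 < 197 + 137 = 334, the triangle is acute, so the smallest enclosing circle is the circumcircle.
Circumcentre = (67/30, -7/30), r² = 26989/450.
Centre = (67/30, -7/30).

(67/30, -7/30)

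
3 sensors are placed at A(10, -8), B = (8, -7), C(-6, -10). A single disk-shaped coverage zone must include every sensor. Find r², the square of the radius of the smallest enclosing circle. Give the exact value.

65

Side lengths²: AB² = 5, AC² = 260, BC² = 205.
Since AC² = 260 ≥ 205 + 5 = 210, the angle opposite AC is not acute, so the smallest enclosing circle has AC as diameter.
Centre = midpoint of AC = (2, -9), r² = 260/4 = 65.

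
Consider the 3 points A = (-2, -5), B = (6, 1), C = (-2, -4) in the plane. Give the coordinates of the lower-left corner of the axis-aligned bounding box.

x-range [-2, 6], y-range [-5, 1].
The lower-left corner is (-2, -5).

(-2, -5)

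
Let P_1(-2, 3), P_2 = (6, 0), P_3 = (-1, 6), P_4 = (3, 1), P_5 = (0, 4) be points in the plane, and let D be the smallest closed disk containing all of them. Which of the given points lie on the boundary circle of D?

A smallest enclosing disk is always determined by at most three of the input points on its boundary.
The farthest pair is P_2–P_3 with squared distance 85. The circle on this segment as diameter has centre (2.5, 3) and r² = 85/4 = 21.25.
Check P_1: distance² to centre = 20.25 ≤ 21.25, so it lies inside.
All remaining points lie in this disk, and no smaller disk contains both endpoints, so this is the minimum enclosing circle.
The points at distance exactly r from the centre are P_2, P_3 — 2 points.

P_2, P_3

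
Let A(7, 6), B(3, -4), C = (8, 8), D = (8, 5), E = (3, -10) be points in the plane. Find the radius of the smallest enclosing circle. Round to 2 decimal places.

By Welzl's lemma the MEC is supported by two points (diametrically opposite) or three points (on a circumcircle).
The farthest pair is C–E with squared distance 349. The circle on this segment as diameter has centre (5.5, -1) and r² = 349/4 = 87.25.
Check A: distance² to centre = 51.25 ≤ 87.25, so it lies inside.
All remaining points lie in this disk, and no smaller disk contains both endpoints, so this is the minimum enclosing circle.
r = √(87.25) ≈ 9.34.

9.34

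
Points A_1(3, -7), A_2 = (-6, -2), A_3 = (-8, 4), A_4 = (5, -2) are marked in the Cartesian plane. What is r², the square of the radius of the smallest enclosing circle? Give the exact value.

The farthest pair is A_1–A_3 with squared distance 242. The circle on this segment as diameter has centre (-2.5, -1.5) and r² = 242/4 = 60.5.
Check A_2: distance² to centre = 12.5 ≤ 60.5, so it lies inside.
All remaining points lie in this disk, and no smaller disk contains both endpoints, so this is the minimum enclosing circle.

60.5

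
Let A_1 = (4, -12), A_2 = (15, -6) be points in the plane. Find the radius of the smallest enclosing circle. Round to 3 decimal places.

6.265

The smallest circle enclosing two points has them as diameter endpoints.
Centre = midpoint = (9.5, -9); r² = |A_1A_2|²/4 = 157/4 = 39.25.
r = √(39.25) ≈ 6.265.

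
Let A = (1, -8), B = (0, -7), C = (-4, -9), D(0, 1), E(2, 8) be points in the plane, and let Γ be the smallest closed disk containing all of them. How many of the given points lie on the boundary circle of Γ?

The farthest pair is C–E with squared distance 325. The circle on this segment as diameter has centre (-1, -0.5) and r² = 325/4 = 81.25.
Check A: distance² to centre = 60.25 ≤ 81.25, so it lies inside.
All remaining points lie in this disk, and no smaller disk contains both endpoints, so this is the minimum enclosing circle.
The points at distance exactly r from the centre are C, E — 2 points.

2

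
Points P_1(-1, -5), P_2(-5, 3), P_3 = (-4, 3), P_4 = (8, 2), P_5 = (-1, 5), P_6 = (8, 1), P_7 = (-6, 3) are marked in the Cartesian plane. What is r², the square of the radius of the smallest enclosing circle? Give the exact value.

A smallest enclosing disk is always determined by at most three of the input points on its boundary.
The minimum enclosing circle is determined by three boundary points: P_1, P_6, P_7.
Their circumcentre is (33/34, 61/34) with r² = 28925/578.
The farthest remaining point P_4 is at distance² 28585/578 ≤ 28925/578.

28925/578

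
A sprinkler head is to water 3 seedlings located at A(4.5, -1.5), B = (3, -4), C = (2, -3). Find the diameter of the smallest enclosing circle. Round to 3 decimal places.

3.005

Side lengths²: AB² = 8.5, AC² = 8.5, BC² = 2.
Since AC² = 8.5 < 8.5 + 2 = 10.5, the triangle is acute, so the smallest enclosing circle is the circumcircle.
Circumcentre = (3.4375, -2.5625), r² = 2.2578125.
Diameter = 2r = 2√(2.2578125) ≈ 3.005.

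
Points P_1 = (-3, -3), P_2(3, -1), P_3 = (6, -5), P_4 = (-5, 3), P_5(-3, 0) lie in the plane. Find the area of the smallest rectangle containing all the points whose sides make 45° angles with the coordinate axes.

In coordinates u = x + y, v = x − y the rectangle is axis-aligned; the map (x,y)→(u,v) scales areas by 2.
u-values: -6, 2, 1, -2, -3; range = 2 − (-6) = 8.
v-values: 0, 4, 11, -8, -3; range = 11 − (-8) = 19.
Area = (8 × 19) / 2 = 76.

76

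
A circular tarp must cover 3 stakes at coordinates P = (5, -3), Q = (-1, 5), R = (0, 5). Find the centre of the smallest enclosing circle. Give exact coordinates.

(2, 1)

Side lengths²: PQ² = 100, PR² = 89, QR² = 1.
Since PQ² = 100 ≥ 89 + 1 = 90, the angle opposite PQ is not acute, so the smallest enclosing circle has PQ as diameter.
Centre = midpoint of PQ = (2, 1), r² = 100/4 = 25.
Centre = (2, 1).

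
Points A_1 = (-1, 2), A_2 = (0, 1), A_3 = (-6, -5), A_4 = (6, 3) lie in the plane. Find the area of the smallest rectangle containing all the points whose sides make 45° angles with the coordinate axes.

60

In coordinates u = x + y, v = x − y the rectangle is axis-aligned; the map (x,y)→(u,v) scales areas by 2.
u-values: 1, 1, -11, 9; range = 9 − (-11) = 20.
v-values: -3, -1, -1, 3; range = 3 − (-3) = 6.
Area = (20 × 6) / 2 = 60.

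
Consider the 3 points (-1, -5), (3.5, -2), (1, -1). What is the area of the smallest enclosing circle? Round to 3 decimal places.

Call the three points A, B, C in the order given.
Side lengths²: AB² = 29.25, AC² = 20, BC² = 7.25.
Since AB² = 29.25 ≥ 20 + 7.25 = 27.25, the angle opposite AB is not acute, so the smallest enclosing circle has AB as diameter.
Centre = midpoint of AB = (1.25, -3.5), r² = 29.25/4 = 7.3125.
Area = π·r² = π·7.3125 ≈ 22.973.

22.973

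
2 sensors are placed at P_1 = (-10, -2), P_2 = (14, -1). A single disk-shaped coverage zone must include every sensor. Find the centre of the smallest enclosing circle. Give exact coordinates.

The smallest circle enclosing two points has them as diameter endpoints.
Centre = midpoint = (2, -1.5); r² = |P_1P_2|²/4 = 577/4 = 144.25.
Centre = (2, -1.5).

(2, -1.5)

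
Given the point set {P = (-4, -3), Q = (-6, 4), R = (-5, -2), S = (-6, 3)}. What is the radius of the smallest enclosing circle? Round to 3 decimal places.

3.640

A smallest enclosing disk is always determined by at most three of the input points on its boundary.
The farthest pair is P–Q with squared distance 53. The circle on this segment as diameter has centre (-5, 0.5) and r² = 53/4 = 13.25.
Check R: distance² to centre = 6.25 ≤ 13.25, so it lies inside.
All remaining points lie in this disk, and no smaller disk contains both endpoints, so this is the minimum enclosing circle.
r = √(13.25) ≈ 3.640.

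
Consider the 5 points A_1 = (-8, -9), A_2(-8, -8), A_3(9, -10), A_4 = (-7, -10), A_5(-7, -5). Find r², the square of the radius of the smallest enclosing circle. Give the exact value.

73.25

The minimum enclosing circle of a finite set is fixed by two of the points (as a diameter) or three (as a circumcircle).
The farthest pair is A_2–A_3 with squared distance 293. The circle on this segment as diameter has centre (0.5, -9) and r² = 293/4 = 73.25.
Check A_1: distance² to centre = 72.25 ≤ 73.25, so it lies inside.
All remaining points lie in this disk, and no smaller disk contains both endpoints, so this is the minimum enclosing circle.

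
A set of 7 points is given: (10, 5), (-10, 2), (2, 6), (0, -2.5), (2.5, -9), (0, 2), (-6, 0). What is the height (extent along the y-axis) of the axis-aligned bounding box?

max y = 6, min y = -9, so height = 15.

15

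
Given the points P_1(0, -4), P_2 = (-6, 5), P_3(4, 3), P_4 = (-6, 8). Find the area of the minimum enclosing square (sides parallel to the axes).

The bounding box has width 10 and height 12.
An axis-aligned square enclosing the set must have side ≥ max(width, height).
So the minimum side is max(10, 12) = 12.
Area = 12² = 144.

144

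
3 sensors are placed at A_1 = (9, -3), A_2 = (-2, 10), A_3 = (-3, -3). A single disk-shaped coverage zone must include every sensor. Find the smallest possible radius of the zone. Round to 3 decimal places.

8.540

Side lengths²: A_1A_2² = 290, A_1A_3² = 144, A_2A_3² = 170.
Since A_1A_2² = 290 < 170 + 144 = 314, the triangle is acute, so the smallest enclosing circle is the circumcircle.
Circumcentre = (3, 40/13), r² = 12325/169.
r = √(12325/169) ≈ 8.540.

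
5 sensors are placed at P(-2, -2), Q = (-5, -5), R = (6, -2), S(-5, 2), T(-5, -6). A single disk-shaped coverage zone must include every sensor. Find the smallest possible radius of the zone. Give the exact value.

137/22

By Welzl's lemma the MEC is supported by two points (diametrically opposite) or three points (on a circumcircle).
The minimum enclosing circle is determined by three boundary points: R, S, T.
Their circumcentre is (-5/22, -2) with r² = 18769/484.
The farthest remaining point Q is at distance² 15381/484 ≤ 18769/484.
r = √(18769/484) = 137/22.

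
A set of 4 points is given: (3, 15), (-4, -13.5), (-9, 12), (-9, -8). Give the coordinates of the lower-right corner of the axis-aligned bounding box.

x-range [-9, 3], y-range [-13.5, 15].
The lower-right corner is (3, -13.5).

(3, -13.5)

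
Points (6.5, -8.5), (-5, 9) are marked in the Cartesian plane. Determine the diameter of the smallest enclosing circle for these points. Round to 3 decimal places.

20.940

The smallest circle enclosing two points has them as diameter endpoints.
Centre = midpoint = (0.75, 0.25); r² = |(6.5, -8.5)−(-5, 9)|²/4 = 438.5/4 = 109.625.
Diameter = 2r = 2√(109.625) ≈ 20.940.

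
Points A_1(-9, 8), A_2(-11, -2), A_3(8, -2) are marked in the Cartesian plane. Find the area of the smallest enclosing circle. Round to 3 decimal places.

317.741

Side lengths²: A_1A_2² = 104, A_1A_3² = 389, A_2A_3² = 361.
Since A_1A_3² = 389 < 361 + 104 = 465, the triangle is acute, so the smallest enclosing circle is the circumcircle.
Circumcentre = (-1.5, 1.3), r² = 101.14.
Area = π·r² = π·101.14 ≈ 317.741.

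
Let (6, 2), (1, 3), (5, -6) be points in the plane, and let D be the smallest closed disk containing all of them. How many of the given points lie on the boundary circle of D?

Call the three points A, B, C in the order given.
Side lengths²: AB² = 26, AC² = 65, BC² = 97.
Since BC² = 97 ≥ 65 + 26 = 91, the angle opposite BC is not acute, so the smallest enclosing circle has BC as diameter.
Centre = midpoint of BC = (3, -1.5), r² = 97/4 = 24.25.
The points at distance exactly r from the centre are (1, 3), (5, -6) — 2 points.

2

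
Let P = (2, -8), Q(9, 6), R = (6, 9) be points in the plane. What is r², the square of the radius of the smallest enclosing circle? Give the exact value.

Side lengths²: PQ² = 245, PR² = 305, QR² = 18.
Since PR² = 305 ≥ 245 + 18 = 263, the angle opposite PR is not acute, so the smallest enclosing circle has PR as diameter.
Centre = midpoint of PR = (4, 0.5), r² = 305/4 = 76.25.

76.25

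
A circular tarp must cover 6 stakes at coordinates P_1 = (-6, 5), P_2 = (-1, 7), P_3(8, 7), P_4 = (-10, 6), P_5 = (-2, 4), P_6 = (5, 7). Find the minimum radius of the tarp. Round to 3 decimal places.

9.014

By Welzl's lemma the MEC is supported by two points (diametrically opposite) or three points (on a circumcircle).
The farthest pair is P_3–P_4 with squared distance 325. The circle on this segment as diameter has centre (-1, 6.5) and r² = 325/4 = 81.25.
Check P_1: distance² to centre = 27.25 ≤ 81.25, so it lies inside.
All remaining points lie in this disk, and no smaller disk contains both endpoints, so this is the minimum enclosing circle.
r = √(81.25) ≈ 9.014.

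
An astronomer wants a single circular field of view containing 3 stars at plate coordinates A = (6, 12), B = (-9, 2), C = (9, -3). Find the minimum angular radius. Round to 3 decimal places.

10.102

Side lengths²: AB² = 325, AC² = 234, BC² = 349.
Since BC² = 349 < 325 + 234 = 559, the triangle is acute, so the smallest enclosing circle is the circumcircle.
Circumcentre = (35/34, 109/34), r² = 58981/578.
r = √(58981/578) ≈ 10.102.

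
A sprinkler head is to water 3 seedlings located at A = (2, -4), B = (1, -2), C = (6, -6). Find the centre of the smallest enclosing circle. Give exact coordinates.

Side lengths²: AB² = 5, AC² = 20, BC² = 41.
Since BC² = 41 ≥ 20 + 5 = 25, the angle opposite BC is not acute, so the smallest enclosing circle has BC as diameter.
Centre = midpoint of BC = (3.5, -4), r² = 41/4 = 10.25.
Centre = (3.5, -4).

(3.5, -4)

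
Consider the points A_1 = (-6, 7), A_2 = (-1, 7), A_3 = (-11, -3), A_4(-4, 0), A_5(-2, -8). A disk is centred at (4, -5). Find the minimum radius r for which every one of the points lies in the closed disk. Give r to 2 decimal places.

15.62

The required radius is the distance from (4, -5) to the farthest point.
Squared distances: 244, 169, 229, 89, 45.
Maximum is 244, attained at A_1.
r = √244 ≈ 15.62.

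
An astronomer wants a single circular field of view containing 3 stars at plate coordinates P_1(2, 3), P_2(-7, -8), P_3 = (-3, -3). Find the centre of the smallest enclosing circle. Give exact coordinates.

Side lengths²: P_1P_2² = 202, P_1P_3² = 61, P_2P_3² = 41.
Since P_1P_2² = 202 ≥ 61 + 41 = 102, the angle opposite P_1P_2 is not acute, so the smallest enclosing circle has P_1P_2 as diameter.
Centre = midpoint of P_1P_2 = (-2.5, -2.5), r² = 202/4 = 50.5.
Centre = (-2.5, -2.5).

(-2.5, -2.5)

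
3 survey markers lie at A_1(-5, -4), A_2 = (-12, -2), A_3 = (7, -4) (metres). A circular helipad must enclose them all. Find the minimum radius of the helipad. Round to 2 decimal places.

9.55

Side lengths²: A_1A_2² = 53, A_1A_3² = 144, A_2A_3² = 365.
Since A_2A_3² = 365 ≥ 144 + 53 = 197, the angle opposite A_2A_3 is not acute, so the smallest enclosing circle has A_2A_3 as diameter.
Centre = midpoint of A_2A_3 = (-2.5, -3), r² = 365/4 = 91.25.
r = √(91.25) ≈ 9.55.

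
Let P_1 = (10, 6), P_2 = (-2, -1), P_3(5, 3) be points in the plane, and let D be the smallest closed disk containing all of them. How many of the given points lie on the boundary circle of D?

Side lengths²: P_1P_2² = 193, P_1P_3² = 34, P_2P_3² = 65.
Since P_1P_2² = 193 ≥ 65 + 34 = 99, the angle opposite P_1P_2 is not acute, so the smallest enclosing circle has P_1P_2 as diameter.
Centre = midpoint of P_1P_2 = (4, 2.5), r² = 193/4 = 48.25.
The points at distance exactly r from the centre are P_1, P_2 — 2 points.

2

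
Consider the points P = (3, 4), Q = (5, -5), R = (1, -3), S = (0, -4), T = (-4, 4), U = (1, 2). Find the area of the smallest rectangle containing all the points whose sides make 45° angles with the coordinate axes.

In coordinates u = x + y, v = x − y the rectangle is axis-aligned; the map (x,y)→(u,v) scales areas by 2.
u-values: 7, 0, -2, -4, 0, 3; range = 7 − (-4) = 11.
v-values: -1, 10, 4, 4, -8, -1; range = 10 − (-8) = 18.
Area = (11 × 18) / 2 = 99.

99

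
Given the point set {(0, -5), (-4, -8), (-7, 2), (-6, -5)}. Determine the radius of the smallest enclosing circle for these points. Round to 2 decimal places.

The minimum enclosing circle of a finite set is fixed by two of the points (as a diameter) or three (as a circumcircle).
The minimum enclosing circle is determined by three boundary points: (0, -5), (-4, -8), (-7, 2).
Their circumcentre is (-67/14, -39/14) with r² = 2725/98.
The farthest remaining point (-6, -5) is at distance² 625/98 ≤ 2725/98.
r = √(2725/98) ≈ 5.27.

5.27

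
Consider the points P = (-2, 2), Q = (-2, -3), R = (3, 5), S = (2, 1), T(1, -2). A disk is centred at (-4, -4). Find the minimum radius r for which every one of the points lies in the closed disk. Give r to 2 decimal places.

The required radius is the distance from (-4, -4) to the farthest point.
Squared distances: 40, 5, 130, 61, 29.
Maximum is 130, attained at R.
r = √130 ≈ 11.40.

11.40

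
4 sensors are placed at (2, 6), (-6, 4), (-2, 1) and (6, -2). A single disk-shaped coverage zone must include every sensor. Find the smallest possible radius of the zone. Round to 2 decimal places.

6.71

The farthest pair is (-6, 4)–(6, -2) with squared distance 180. The circle on this segment as diameter has centre (0, 1) and r² = 180/4 = 45.
Check (2, 6): distance² to centre = 29 ≤ 45, so it lies inside.
All remaining points lie in this disk, and no smaller disk contains both endpoints, so this is the minimum enclosing circle.
r = √45 ≈ 6.71.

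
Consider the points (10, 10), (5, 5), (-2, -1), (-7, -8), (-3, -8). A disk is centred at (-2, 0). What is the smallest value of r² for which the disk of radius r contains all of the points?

244

The required radius is the distance from (-2, 0) to the farthest point.
Squared distances: 244, 74, 1, 89, 65.
Maximum is 244, attained at (10, 10).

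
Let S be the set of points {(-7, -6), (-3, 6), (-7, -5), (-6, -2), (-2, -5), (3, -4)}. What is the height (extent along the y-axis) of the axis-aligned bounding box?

max y = 6, min y = -6, so height = 12.

12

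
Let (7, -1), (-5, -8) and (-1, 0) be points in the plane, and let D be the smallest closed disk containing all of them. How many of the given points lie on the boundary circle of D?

Call the three points A, B, C in the order given.
Side lengths²: AB² = 193, AC² = 65, BC² = 80.
Since AB² = 193 ≥ 80 + 65 = 145, the angle opposite AB is not acute, so the smallest enclosing circle has AB as diameter.
Centre = midpoint of AB = (1, -4.5), r² = 193/4 = 48.25.
The points at distance exactly r from the centre are (7, -1), (-5, -8) — 2 points.

2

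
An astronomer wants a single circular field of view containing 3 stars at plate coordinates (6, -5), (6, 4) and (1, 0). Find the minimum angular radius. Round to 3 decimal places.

4.528

Call the three points A, B, C in the order given.
Side lengths²: AB² = 81, AC² = 50, BC² = 41.
Since AB² = 81 < 50 + 41 = 91, the triangle is acute, so the smallest enclosing circle is the circumcircle.
Circumcentre = (5.5, -0.5), r² = 20.5.
r = √(20.5) ≈ 4.528.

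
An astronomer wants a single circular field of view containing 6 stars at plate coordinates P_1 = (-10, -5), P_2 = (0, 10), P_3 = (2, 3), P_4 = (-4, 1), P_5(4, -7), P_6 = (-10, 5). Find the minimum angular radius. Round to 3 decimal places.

By Welzl's lemma the MEC is supported by two points (diametrically opposite) or three points (on a circumcircle).
The minimum enclosing circle is determined by three boundary points: P_1, P_2, P_5.
Their circumcentre is (-95/46, 25/46) with r² = 99125/1058.
The farthest remaining point P_6 is at distance² 87625/1058 ≤ 99125/1058.
r = √(99125/1058) ≈ 9.679.

9.679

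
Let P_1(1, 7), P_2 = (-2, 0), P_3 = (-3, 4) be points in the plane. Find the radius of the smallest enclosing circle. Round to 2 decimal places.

3.81

Side lengths²: P_1P_2² = 58, P_1P_3² = 25, P_2P_3² = 17.
Since P_1P_2² = 58 ≥ 25 + 17 = 42, the angle opposite P_1P_2 is not acute, so the smallest enclosing circle has P_1P_2 as diameter.
Centre = midpoint of P_1P_2 = (-0.5, 3.5), r² = 58/4 = 14.5.
r = √(14.5) ≈ 3.81.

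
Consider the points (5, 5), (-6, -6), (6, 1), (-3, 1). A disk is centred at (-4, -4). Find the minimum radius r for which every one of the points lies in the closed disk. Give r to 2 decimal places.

The required radius is the distance from (-4, -4) to the farthest point.
Squared distances: 162, 8, 125, 26.
Maximum is 162, attained at (5, 5).
r = √162 ≈ 12.73.

12.73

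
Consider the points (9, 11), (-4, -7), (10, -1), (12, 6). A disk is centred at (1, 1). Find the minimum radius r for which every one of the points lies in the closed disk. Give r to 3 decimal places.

The required radius is the distance from (1, 1) to the farthest point.
Squared distances: 164, 89, 85, 146.
Maximum is 164, attained at (9, 11).
r = √164 ≈ 12.806.

12.806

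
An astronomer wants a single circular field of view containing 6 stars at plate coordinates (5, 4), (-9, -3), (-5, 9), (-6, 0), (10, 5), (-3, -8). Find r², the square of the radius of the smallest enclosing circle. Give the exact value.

The farthest pair is (-9, -3)–(10, 5) with squared distance 425. The circle on this segment as diameter has centre (0.5, 1) and r² = 425/4 = 106.25.
Check (5, 4): distance² to centre = 29.25 ≤ 106.25, so it lies inside.
All remaining points lie in this disk, and no smaller disk contains both endpoints, so this is the minimum enclosing circle.

106.25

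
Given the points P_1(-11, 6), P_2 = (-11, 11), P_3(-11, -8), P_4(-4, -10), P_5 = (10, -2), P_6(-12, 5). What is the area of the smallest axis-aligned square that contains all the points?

484

The bounding box has width 22 and height 21.
An axis-aligned square enclosing the set must have side ≥ max(width, height).
So the minimum side is max(22, 21) = 22.
Area = 22² = 484.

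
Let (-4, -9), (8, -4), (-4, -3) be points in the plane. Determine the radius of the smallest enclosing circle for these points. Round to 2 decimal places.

6.52

Call the three points A, B, C in the order given.
Side lengths²: AB² = 169, AC² = 36, BC² = 145.
Since AB² = 169 < 145 + 36 = 181, the triangle is acute, so the smallest enclosing circle is the circumcircle.
Circumcentre = (43/24, -6), r² = 24505/576.
r = √(24505/576) ≈ 6.52.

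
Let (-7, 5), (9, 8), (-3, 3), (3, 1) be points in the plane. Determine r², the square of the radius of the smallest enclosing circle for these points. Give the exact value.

66.25

The minimum enclosing circle of a finite set is fixed by two of the points (as a diameter) or three (as a circumcircle).
The farthest pair is (-7, 5)–(9, 8) with squared distance 265. The circle on this segment as diameter has centre (1, 6.5) and r² = 265/4 = 66.25.
Check (-3, 3): distance² to centre = 28.25 ≤ 66.25, so it lies inside.
All remaining points lie in this disk, and no smaller disk contains both endpoints, so this is the minimum enclosing circle.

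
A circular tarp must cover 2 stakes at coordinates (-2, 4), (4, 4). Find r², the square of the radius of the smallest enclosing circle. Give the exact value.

The smallest circle enclosing two points has them as diameter endpoints.
Centre = midpoint = (1, 4); r² = |(-2, 4)−(4, 4)|²/4 = 36/4 = 9.

9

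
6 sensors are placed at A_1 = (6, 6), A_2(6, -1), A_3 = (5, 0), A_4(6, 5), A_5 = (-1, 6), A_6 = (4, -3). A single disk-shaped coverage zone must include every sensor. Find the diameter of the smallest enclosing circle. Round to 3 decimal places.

10.547

A smallest enclosing disk is always determined by at most three of the input points on its boundary.
The minimum enclosing circle is determined by three boundary points: A_1, A_5, A_6.
Their circumcentre is (2.5, 37/18) with r² = 4505/162.
The farthest remaining point A_2 is at distance² 3497/162 ≤ 4505/162.
Diameter = 2r = 2√(4505/162) ≈ 10.547.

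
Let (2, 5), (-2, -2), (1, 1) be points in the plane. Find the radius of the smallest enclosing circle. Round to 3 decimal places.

4.031

Call the three points A, B, C in the order given.
Side lengths²: AB² = 65, AC² = 17, BC² = 18.
Since AB² = 65 ≥ 18 + 17 = 35, the angle opposite AB is not acute, so the smallest enclosing circle has AB as diameter.
Centre = midpoint of AB = (0, 1.5), r² = 65/4 = 16.25.
r = √(16.25) ≈ 4.031.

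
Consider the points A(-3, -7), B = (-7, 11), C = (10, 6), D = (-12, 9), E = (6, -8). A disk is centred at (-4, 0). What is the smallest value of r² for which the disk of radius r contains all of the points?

The required radius is the distance from (-4, 0) to the farthest point.
Squared distances: 50, 130, 232, 145, 164.
Maximum is 232, attained at C.

232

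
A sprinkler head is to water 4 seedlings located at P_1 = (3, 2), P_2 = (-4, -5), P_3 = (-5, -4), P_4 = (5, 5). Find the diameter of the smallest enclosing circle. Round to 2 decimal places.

A smallest enclosing disk is always determined by at most three of the input points on its boundary.
The minimum enclosing circle is determined by three boundary points: P_2, P_3, P_4.
Their circumcentre is (9/38, 9/38) with r² = 32761/722.
The farthest remaining point P_1 is at distance² 7757/722 ≤ 32761/722.
Diameter = 2r = 2√(32761/722) ≈ 13.47.

13.47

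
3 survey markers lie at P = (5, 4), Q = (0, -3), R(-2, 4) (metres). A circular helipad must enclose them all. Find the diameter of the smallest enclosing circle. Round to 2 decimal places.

8.95

Side lengths²: PQ² = 74, PR² = 49, QR² = 53.
Since PQ² = 74 < 53 + 49 = 102, the triangle is acute, so the smallest enclosing circle is the circumcircle.
Circumcentre = (1.5, 17/14), r² = 1961/98.
Diameter = 2r = 2√(1961/98) ≈ 8.95.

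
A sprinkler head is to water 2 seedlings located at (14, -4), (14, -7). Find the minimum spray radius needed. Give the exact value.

The smallest circle enclosing two points has them as diameter endpoints.
Centre = midpoint = (14, -5.5); r² = |(14, -4)−(14, -7)|²/4 = 9/4 = 2.25.
r = √(2.25) = 1.5.

1.5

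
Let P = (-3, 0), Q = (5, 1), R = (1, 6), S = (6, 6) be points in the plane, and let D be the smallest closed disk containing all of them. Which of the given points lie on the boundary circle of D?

The minimum enclosing circle of a finite set is fixed by two of the points (as a diameter) or three (as a circumcircle).
The farthest pair is P–S with squared distance 117. The circle on this segment as diameter has centre (1.5, 3) and r² = 117/4 = 29.25.
Check Q: distance² to centre = 16.25 ≤ 29.25, so it lies inside.
All remaining points lie in this disk, and no smaller disk contains both endpoints, so this is the minimum enclosing circle.
The points at distance exactly r from the centre are P, S — 2 points.

P, S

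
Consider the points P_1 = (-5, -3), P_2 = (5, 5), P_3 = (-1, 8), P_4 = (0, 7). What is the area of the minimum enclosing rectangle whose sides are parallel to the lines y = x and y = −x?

81

In coordinates u = x + y, v = x − y the rectangle is axis-aligned; the map (x,y)→(u,v) scales areas by 2.
u-values: -8, 10, 7, 7; range = 10 − (-8) = 18.
v-values: -2, 0, -9, -7; range = 0 − (-9) = 9.
Area = (18 × 9) / 2 = 81.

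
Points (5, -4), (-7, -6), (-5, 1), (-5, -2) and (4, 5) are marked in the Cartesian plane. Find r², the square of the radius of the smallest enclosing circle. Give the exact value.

60.5

A smallest enclosing disk is always determined by at most three of the input points on its boundary.
The farthest pair is (-7, -6)–(4, 5) with squared distance 242. The circle on this segment as diameter has centre (-1.5, -0.5) and r² = 242/4 = 60.5.
Check (5, -4): distance² to centre = 54.5 ≤ 60.5, so it lies inside.
All remaining points lie in this disk, and no smaller disk contains both endpoints, so this is the minimum enclosing circle.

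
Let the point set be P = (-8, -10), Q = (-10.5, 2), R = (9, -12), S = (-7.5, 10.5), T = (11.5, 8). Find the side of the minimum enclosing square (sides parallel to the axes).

22.5

The bounding box has width 22 and height 22.5.
An axis-aligned square enclosing the set must have side ≥ max(width, height).
So the minimum side is max(22, 22.5) = 22.5.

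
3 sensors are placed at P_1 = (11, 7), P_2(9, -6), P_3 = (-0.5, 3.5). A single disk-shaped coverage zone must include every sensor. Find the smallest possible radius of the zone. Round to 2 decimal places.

7.45

Side lengths²: P_1P_2² = 173, P_1P_3² = 144.5, P_2P_3² = 180.5.
Since P_2P_3² = 180.5 < 173 + 144.5 = 317.5, the triangle is acute, so the smallest enclosing circle is the circumcircle.
Circumcentre = (98/15, 31/30), r² = 49997/900.
r = √(49997/900) ≈ 7.45.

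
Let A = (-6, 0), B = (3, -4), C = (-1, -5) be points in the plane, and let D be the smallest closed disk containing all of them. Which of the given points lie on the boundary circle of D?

Side lengths²: AB² = 97, AC² = 50, BC² = 17.
Since AB² = 97 ≥ 50 + 17 = 67, the angle opposite AB is not acute, so the smallest enclosing circle has AB as diameter.
Centre = midpoint of AB = (-1.5, -2), r² = 97/4 = 24.25.
The points at distance exactly r from the centre are A, B — 2 points.

A, B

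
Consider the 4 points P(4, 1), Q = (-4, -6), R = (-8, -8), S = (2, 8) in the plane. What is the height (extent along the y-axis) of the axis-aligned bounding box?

max y = 8, min y = -8, so height = 16.

16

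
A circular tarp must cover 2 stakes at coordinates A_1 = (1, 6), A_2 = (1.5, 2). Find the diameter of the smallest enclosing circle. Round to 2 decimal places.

4.03

The smallest circle enclosing two points has them as diameter endpoints.
Centre = midpoint = (1.25, 4); r² = |A_1A_2|²/4 = 16.25/4 = 4.0625.
Diameter = 2r = 2√(4.0625) ≈ 4.03.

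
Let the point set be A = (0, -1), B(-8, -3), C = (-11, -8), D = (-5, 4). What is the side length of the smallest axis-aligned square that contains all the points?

The bounding box has width 11 and height 12.
An axis-aligned square enclosing the set must have side ≥ max(width, height).
So the minimum side is max(11, 12) = 12.

12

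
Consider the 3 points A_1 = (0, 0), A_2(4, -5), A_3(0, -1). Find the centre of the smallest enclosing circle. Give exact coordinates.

Side lengths²: A_1A_2² = 41, A_1A_3² = 1, A_2A_3² = 32.
Since A_1A_2² = 41 ≥ 32 + 1 = 33, the angle opposite A_1A_2 is not acute, so the smallest enclosing circle has A_1A_2 as diameter.
Centre = midpoint of A_1A_2 = (2, -2.5), r² = 41/4 = 10.25.
Centre = (2, -2.5).

(2, -2.5)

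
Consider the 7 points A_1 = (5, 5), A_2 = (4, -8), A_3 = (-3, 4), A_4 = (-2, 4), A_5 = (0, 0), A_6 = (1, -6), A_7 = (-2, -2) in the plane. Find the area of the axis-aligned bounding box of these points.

104

x ranges over [-3, 5], width 8.
y ranges over [-8, 5], height 13.
Area = 8 × 13 = 104.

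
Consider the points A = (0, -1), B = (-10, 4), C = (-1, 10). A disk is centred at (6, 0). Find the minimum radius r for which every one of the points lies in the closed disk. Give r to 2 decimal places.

The required radius is the distance from (6, 0) to the farthest point.
Squared distances: 37, 272, 149.
Maximum is 272, attained at B.
r = √272 ≈ 16.49.

16.49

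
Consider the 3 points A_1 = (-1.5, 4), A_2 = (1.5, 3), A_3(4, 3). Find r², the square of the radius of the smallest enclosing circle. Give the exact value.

Side lengths²: A_1A_2² = 10, A_1A_3² = 31.25, A_2A_3² = 6.25.
Since A_1A_3² = 31.25 ≥ 10 + 6.25 = 16.25, the angle opposite A_1A_3 is not acute, so the smallest enclosing circle has A_1A_3 as diameter.
Centre = midpoint of A_1A_3 = (1.25, 3.5), r² = 31.25/4 = 7.8125.

7.8125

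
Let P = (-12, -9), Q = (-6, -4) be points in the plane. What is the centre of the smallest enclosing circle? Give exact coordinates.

(-9, -6.5)

The smallest circle enclosing two points has them as diameter endpoints.
Centre = midpoint = (-9, -6.5); r² = |PQ|²/4 = 61/4 = 15.25.
Centre = (-9, -6.5).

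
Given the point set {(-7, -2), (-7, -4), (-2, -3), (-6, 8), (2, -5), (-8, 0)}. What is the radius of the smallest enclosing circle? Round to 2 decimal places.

7.63

A smallest enclosing disk is always determined by at most three of the input points on its boundary.
The farthest pair is (-6, 8)–(2, -5) with squared distance 233. The circle on this segment as diameter has centre (-2, 1.5) and r² = 233/4 = 58.25.
Check (-7, -2): distance² to centre = 37.25 ≤ 58.25, so it lies inside.
All remaining points lie in this disk, and no smaller disk contains both endpoints, so this is the minimum enclosing circle.
r = √(58.25) ≈ 7.63.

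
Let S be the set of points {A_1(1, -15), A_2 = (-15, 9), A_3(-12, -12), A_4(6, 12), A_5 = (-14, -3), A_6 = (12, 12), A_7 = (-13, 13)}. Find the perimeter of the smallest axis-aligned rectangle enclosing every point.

110

Width = max x − min x = 12 − (-15) = 27.
Height = max y − min y = 13 − (-15) = 28.
Perimeter = 2(27 + 28) = 110.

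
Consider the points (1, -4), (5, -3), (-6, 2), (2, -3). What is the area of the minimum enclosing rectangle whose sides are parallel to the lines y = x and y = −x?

In coordinates u = x + y, v = x − y the rectangle is axis-aligned; the map (x,y)→(u,v) scales areas by 2.
u-values: -3, 2, -4, -1; range = 2 − (-4) = 6.
v-values: 5, 8, -8, 5; range = 8 − (-8) = 16.
Area = (6 × 16) / 2 = 48.

48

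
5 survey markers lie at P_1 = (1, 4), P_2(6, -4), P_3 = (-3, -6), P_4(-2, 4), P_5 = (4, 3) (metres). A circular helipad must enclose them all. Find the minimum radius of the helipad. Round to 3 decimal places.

A smallest enclosing disk is always determined by at most three of the input points on its boundary.
The minimum enclosing circle is determined by three boundary points: P_2, P_3, P_4.
Their circumcentre is (15/22, -29/22) with r² = 8585/242.
The farthest remaining point P_5 is at distance² 7177/242 ≤ 8585/242.
r = √(8585/242) ≈ 5.956.

5.956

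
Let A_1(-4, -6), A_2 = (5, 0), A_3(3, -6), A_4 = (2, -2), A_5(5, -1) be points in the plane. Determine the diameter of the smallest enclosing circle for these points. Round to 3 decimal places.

By Welzl's lemma the MEC is supported by two points (diametrically opposite) or three points (on a circumcircle).
The farthest pair is A_1–A_2 with squared distance 117. The circle on this segment as diameter has centre (0.5, -3) and r² = 117/4 = 29.25.
Check A_3: distance² to centre = 15.25 ≤ 29.25, so it lies inside.
All remaining points lie in this disk, and no smaller disk contains both endpoints, so this is the minimum enclosing circle.
Diameter = 2r = 2√(29.25) ≈ 10.817.

10.817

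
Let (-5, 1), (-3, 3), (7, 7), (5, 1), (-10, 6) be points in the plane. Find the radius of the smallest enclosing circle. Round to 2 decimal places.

8.51

By Welzl's lemma the MEC is supported by two points (diametrically opposite) or three points (on a circumcircle).
The farthest pair is (7, 7)–(-10, 6) with squared distance 290. The circle on this segment as diameter has centre (-1.5, 6.5) and r² = 290/4 = 72.5.
Check (-5, 1): distance² to centre = 42.5 ≤ 72.5, so it lies inside.
All remaining points lie in this disk, and no smaller disk contains both endpoints, so this is the minimum enclosing circle.
r = √(72.5) ≈ 8.51.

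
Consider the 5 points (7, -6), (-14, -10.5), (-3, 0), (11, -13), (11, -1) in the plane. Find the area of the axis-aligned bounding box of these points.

x ranges over [-14, 11], width 25.
y ranges over [-13, 0], height 13.
Area = 25 × 13 = 325.

325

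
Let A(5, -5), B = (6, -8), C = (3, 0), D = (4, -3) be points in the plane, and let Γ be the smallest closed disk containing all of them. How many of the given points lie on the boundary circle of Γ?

2

The farthest pair is B–C with squared distance 73. The circle on this segment as diameter has centre (4.5, -4) and r² = 73/4 = 18.25.
Check A: distance² to centre = 1.25 ≤ 18.25, so it lies inside.
All remaining points lie in this disk, and no smaller disk contains both endpoints, so this is the minimum enclosing circle.
The points at distance exactly r from the centre are B, C — 2 points.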